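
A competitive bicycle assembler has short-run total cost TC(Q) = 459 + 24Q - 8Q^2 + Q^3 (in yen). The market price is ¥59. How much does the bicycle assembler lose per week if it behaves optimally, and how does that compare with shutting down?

Profit = -¥165 at Q = 7

AVC = 24 - 8Q + Q^2 has its minimum ¥8 at Q = 4; price ¥59 clears that bar, so the firm operates.
MC = 24 - 16Q + 3Q^2. Setting P = MC and taking the root on the rising branch gives Q* = 7.
TR = 59·7 = 413. TC = 459 + 119 = 578. Profit = 413 − 578 = -¥165.
By producing, the firm covers all variable cost plus ¥294 of fixed cost; shutting down would lose the full ¥459.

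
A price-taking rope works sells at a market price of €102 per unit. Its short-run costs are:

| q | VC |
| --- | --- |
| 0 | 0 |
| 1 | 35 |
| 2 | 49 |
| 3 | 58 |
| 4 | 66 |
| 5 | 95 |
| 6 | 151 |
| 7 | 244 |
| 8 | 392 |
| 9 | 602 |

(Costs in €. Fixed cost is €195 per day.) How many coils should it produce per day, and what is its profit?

q = 7; profit = €275

Tabulate TR − TC: q=0: -195; q=1: -128; q=2: -40; q=3: 53; q=4: 147; q=5: 220; q=6: 266; q=7: 275; q=8: 229; q=9: 121.
Profit is maximized at q = 7. AVC there is 244/7 = €34.86 ≤ P, so producing beats shutting down (which would give -€195).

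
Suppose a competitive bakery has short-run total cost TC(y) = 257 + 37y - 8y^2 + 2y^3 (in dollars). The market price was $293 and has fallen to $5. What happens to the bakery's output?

AVC = 37 - 8y + 2y^2, minimized at y = 2 where min AVC = $29. MC = 37 - 16y + 6y^2.
At P = $293 ≥ min AVC, set P = MC on the rising branch: y = 8.
At P = $5 < min AVC = $29, price no longer covers variable cost at any output, so the firm shuts down: y = 0.

Output falls from 8 to 0 (the firm shuts down)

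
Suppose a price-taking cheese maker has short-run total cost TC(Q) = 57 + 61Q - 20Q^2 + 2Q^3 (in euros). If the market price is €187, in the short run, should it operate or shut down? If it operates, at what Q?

Produce at Q = 9

Strip out fixed cost: VC = 61Q - 20Q^2 + 2Q^3. Then AVC = 61 - 20Q + 2Q^2 and MC = 61 - 40Q + 6Q^2.
AVC hits its minimum where MC = AVC, at Q = 5, giving min AVC = 61 - 20·5 + 2·5^2 = €11.
P = €187 exceeds min AVC = €11, so the firm stays open.
P = MC gives -126 - 40Q + 6Q^2 = 0, with roots -7/3 and 9. Take the larger (rising MC): Q* = 9.
Check: AVC at Q = 9 is €43 ≤ P, so revenue covers variable cost.
Profit = P·Q − TC = 187·9 − 444 = €1239.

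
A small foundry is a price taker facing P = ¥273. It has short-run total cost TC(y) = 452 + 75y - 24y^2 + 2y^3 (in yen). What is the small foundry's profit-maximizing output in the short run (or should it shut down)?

Produce at y = 11

From TC, MC = TC'(y) = 75 - 48y + 6y^2 and AVC = VC/y = 75 - 24y + 2y^2.
AVC hits its minimum where MC = AVC, at y = 6, giving min AVC = 75 - 24·6 + 2·6^2 = ¥3.
Since P = ¥273 ≥ min AVC = ¥3, price covers variable cost and the firm should produce.
P = MC gives -198 - 48y + 6y^2 = 0, with roots -3 and 11. Take the larger (rising MC): y* = 11.
Check: AVC at y = 11 is ¥53 ≤ P, so revenue covers variable cost.
Profit = P·y − TC = 273·11 − 1035 = ¥1968.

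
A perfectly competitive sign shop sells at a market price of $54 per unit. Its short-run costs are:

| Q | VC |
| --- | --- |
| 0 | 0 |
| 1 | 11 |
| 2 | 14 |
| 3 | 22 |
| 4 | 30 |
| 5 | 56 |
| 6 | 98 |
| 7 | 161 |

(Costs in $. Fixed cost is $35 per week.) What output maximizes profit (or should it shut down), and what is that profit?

Q = 6; profit = $191

Tabulate TR − TC: Q=0: -35; Q=1: 8; Q=2: 59; Q=3: 105; Q=4: 151; Q=5: 179; Q=6: 191; Q=7: 182.
Profit is maximized at Q = 6. AVC there is 98/6 = $16.33 ≤ P, so producing beats shutting down (which would give -$35).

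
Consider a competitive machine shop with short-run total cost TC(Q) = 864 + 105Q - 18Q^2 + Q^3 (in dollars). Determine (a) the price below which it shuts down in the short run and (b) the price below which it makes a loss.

AVC = 105 - 18Q + Q^2; minimized at Q = 9, giving min AVC = $24. That is the shutdown price.
ATC = 864/Q + 105 - 18Q + Q^2. Setting dATC/dQ = −864/Q^2 − 18 + 2Q = 0 gives Q = 12 (since 2·12^3 − 18·12^2 = 864).
min ATC = 864/12 + 105 − 18·12 + 12^2 = $105. That is the break-even price.
For $24 ≤ P < $105 the firm produces at a loss; below $24 it shuts down.

Shutdown price = $24; break-even price = $105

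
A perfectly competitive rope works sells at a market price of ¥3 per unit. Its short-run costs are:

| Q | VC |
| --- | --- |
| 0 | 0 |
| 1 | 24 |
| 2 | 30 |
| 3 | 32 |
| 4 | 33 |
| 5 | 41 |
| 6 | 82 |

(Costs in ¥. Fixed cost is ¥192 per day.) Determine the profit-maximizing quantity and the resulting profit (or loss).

Q = 0 (shut down); profit = -¥192

Compute π = P·Q − TC at each output: Q=0: -192; Q=1: -213; Q=2: -216; Q=3: -215; Q=4: -213; Q=5: -218; Q=6: -256.
Profit is highest at Q = 0. Equivalently, the lowest AVC in the table is 41/5 ≈ ¥8.20 at Q = 5, and P = ¥3 falls below it — price never covers variable cost, so the firm shuts down and loses only its fixed cost.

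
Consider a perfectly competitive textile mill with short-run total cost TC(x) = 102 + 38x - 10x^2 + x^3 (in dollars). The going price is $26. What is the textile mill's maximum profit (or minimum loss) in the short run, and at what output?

AVC = 38 - 10x + x^2; min AVC = $13 at x = 5. Since P = $26 ≥ min AVC, the firm produces.
With MC = 38 - 20x + 3x^2, P = MC on the upward-sloping part at x* = 6.
TR = 26·6 = 156. TC = 102 + 84 = 186. Profit = 156 − 186 = -$30.
By producing, the firm covers all variable cost plus $72 of fixed cost; shutting down would lose the full $102.

Profit = -$30 at x = 6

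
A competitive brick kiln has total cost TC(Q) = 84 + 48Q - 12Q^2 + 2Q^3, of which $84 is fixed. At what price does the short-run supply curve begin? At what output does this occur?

The shutdown price is the minimum of AVC. VC = 48Q - 12Q^2 + 2Q^3, so AVC = 48 - 12Q + 2Q^2.
At the minimum of AVC, MC = AVC. MC = 48 - 24Q + 6Q^2; setting MC = AVC gives 4Q^2 - 12Q = 0, so Q = 3. min AVC = 30.
So the shutdown price is $30.

$30 per unit, at Q = 3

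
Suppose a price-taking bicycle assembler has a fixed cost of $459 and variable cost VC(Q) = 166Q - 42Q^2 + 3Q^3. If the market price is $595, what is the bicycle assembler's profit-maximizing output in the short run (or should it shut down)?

Variable cost is VC = 166Q - 42Q^2 + 3Q^3, so AVC = VC/Q = 166 - 42Q + 3Q^2 and MC = dTC/dQ = 166 - 84Q + 9Q^2.
AVC is minimized where dAVC/dQ = -42 + 6Q = 0, at Q = 7; min AVC = 166 - 42·7 + 3·7^2 = $19.
P = $595 exceeds min AVC = $19, so the firm stays open.
Solving P = MC: -429 - 84Q + 9Q^2 = 0 ⇒ Q = -11/3 or 13. On the upward-sloping branch, Q* = 13.
Check: AVC at Q = 13 is $127 ≤ P, so revenue covers variable cost.
Profit = P·Q − TC = 595·13 − 2110 = $5625.

Produce at Q = 13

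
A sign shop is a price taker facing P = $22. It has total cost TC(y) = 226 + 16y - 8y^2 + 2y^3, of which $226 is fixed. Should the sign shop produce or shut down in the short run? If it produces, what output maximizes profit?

Strip out fixed cost: VC = 16y - 8y^2 + 2y^3. Then AVC = 16 - 8y + 2y^2 and MC = 16 - 16y + 6y^2.
AVC hits its minimum where MC = AVC, at y = 2, giving min AVC = 16 - 8·2 + 2·2^2 = $8.
P = $22 exceeds min AVC = $8, so the firm stays open.
Solving P = MC: -6 - 16y + 6y^2 = 0 ⇒ y = -1/3 or 3. On the upward-sloping branch, y* = 3.
Check: AVC at y = 3 is $10 ≤ P, so revenue covers variable cost.
Profit = P·y − TC = 22·3 − 256 = -$190, a loss, but smaller than the $226 fixed cost the firm would lose by shutting down.

Produce at y = 3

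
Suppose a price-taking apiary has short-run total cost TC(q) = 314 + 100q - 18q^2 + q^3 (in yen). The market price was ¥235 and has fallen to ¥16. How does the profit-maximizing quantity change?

Output falls from 15 to 0 (the firm shuts down)

MC = 100 - 36q + 3q^2; the shutdown threshold is min AVC = ¥19 (at q = 9).
At P = ¥235 ≥ min AVC, set P = MC on the rising branch: q = 15.
At P = ¥16 < min AVC = ¥19, price no longer covers variable cost at any output, so the firm shuts down: q = 0.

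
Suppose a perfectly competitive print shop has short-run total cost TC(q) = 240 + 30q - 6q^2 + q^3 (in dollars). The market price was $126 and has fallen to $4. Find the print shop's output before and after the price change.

AVC = 30 - 6q + q^2, minimized at q = 3 where min AVC = $21. MC = 30 - 12q + 3q^2.
At P = $126 ≥ min AVC, set P = MC on the rising branch: q = 8.
At P = $4 < min AVC = $21, price no longer covers variable cost at any output, so the firm shuts down: q = 0.

Output falls from 8 to 0 (the firm shuts down)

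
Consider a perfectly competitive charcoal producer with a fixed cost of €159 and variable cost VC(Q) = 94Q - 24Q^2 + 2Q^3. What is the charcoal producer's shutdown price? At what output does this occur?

€22 per unit, at Q = 6

Short-run supply begins at min AVC. From VC = 94Q - 24Q^2 + 2Q^3, AVC = 94 - 24Q + 2Q^2.
At the minimum of AVC, MC = AVC. MC = 94 - 48Q + 6Q^2; setting MC = AVC gives 4Q^2 - 24Q = 0, so Q = 6. min AVC = 22.
For P < €22 the firm produces nothing.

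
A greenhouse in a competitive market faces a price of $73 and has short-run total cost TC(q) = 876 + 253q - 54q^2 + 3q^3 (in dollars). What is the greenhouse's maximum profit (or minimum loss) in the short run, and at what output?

AVC = 253 - 54q + 3q^2; min AVC = $10 at q = 9. Since P = $73 ≥ min AVC, the firm produces.
With MC = 253 - 108q + 9q^2, P = MC on the upward-sloping part at q* = 10.
TR = 73·10 = 730. TC = 876 + 130 = 1006. Profit = 730 − 1006 = -$276.
Shutting down would mean losing the fixed cost of $876, so operating at a loss of $276 is better by $600.

Profit = -$276 at q = 10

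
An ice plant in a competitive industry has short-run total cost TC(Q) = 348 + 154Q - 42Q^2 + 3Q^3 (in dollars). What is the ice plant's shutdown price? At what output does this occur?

Short-run supply begins at min AVC. From VC = 154Q - 42Q^2 + 3Q^3, AVC = 154 - 42Q + 3Q^2.
At the minimum of AVC, MC = AVC. MC = 154 - 84Q + 9Q^2; setting MC = AVC gives 6Q^2 - 42Q = 0, so Q = 7. min AVC = 7.
The firm shuts down for any P below $7.

$7 per unit, at Q = 7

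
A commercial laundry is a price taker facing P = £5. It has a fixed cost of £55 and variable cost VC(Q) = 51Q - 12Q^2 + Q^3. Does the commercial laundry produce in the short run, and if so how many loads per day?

Shut down

Variable cost is VC = 51Q - 12Q^2 + Q^3, so AVC = VC/Q = 51 - 12Q + Q^2 and MC = dTC/dQ = 51 - 24Q + 3Q^2.
The AVC parabola has its vertex at Q = 12/2 = 6, where AVC = 51 - 12·6 + 6^2 = £15.
P = £5 lies below min AVC = £15; no output level covers variable cost.
Best response: produce nothing and absorb the £55 fixed cost.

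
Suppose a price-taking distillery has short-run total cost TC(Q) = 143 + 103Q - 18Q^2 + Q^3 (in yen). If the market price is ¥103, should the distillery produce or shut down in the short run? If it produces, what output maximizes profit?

Produce at Q = 12

Variable cost is VC = 103Q - 18Q^2 + Q^3, so AVC = VC/Q = 103 - 18Q + Q^2 and MC = dTC/dQ = 103 - 36Q + 3Q^2.
AVC is minimized where dAVC/dQ = -18 + 2Q = 0, at Q = 9; min AVC = 103 - 18·9 + 9^2 = ¥22.
Since P = ¥103 ≥ min AVC = ¥22, price covers variable cost and the firm should produce.
Set P = MC: 103 = 103 - 36Q + 3Q^2 → -36Q + 3Q^2 = 0. The roots are Q = 0 and Q = 12; the profit-maximizing output is on the rising part of MC, so Q* = 12.
Check: AVC at Q = 12 is ¥31 ≤ P, so revenue covers variable cost.
Profit = P·Q − TC = 103·12 − 515 = ¥721.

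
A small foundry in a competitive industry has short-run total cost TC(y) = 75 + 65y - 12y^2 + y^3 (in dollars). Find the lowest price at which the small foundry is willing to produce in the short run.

$29 per unit

Short-run supply begins at min AVC. From VC = 65y - 12y^2 + y^3, AVC = 65 - 12y + y^2.
dAVC/dy = -12 + 2y = 0 gives y = 6. min AVC = 65 - 12·6 + 6^2 = 29.
So the shutdown price is $29.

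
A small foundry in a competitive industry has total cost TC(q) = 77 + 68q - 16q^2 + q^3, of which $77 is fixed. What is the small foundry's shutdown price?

The firm shuts down when price falls below the minimum of average variable cost. AVC = VC/q = 68 - 16q + q^2.
At the minimum of AVC, MC = AVC. MC = 68 - 32q + 3q^2; setting MC = AVC gives 2q^2 - 16q = 0, so q = 8. min AVC = 4.
For P < $4 the firm produces nothing.

$4 per unit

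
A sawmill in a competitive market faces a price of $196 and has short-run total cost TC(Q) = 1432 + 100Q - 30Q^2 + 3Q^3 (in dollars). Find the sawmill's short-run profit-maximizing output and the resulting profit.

Profit = -$280 at Q = 8

AVC = 100 - 30Q + 3Q^2; min AVC = $25 at Q = 5. Since P = $196 ≥ min AVC, the firm produces.
With MC = 100 - 60Q + 9Q^2, P = MC on the upward-sloping part at Q* = 8.
TR = 196·8 = 1568. TC = 1432 + 416 = 1848. Profit = 1568 − 1848 = -$280.
By producing, the firm covers all variable cost plus $1152 of fixed cost; shutting down would lose the full $1432.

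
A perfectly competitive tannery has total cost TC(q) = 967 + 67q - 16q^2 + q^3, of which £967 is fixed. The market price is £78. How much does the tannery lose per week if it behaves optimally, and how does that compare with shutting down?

Profit = -£241 at q = 11

AVC = 67 - 16q + q^2; min AVC = £3 at q = 8. Since P = £78 ≥ min AVC, the firm produces.
With MC = 67 - 32q + 3q^2, P = MC on the upward-sloping part at q* = 11.
TR = 78·11 = 858. TC = 967 + 132 = 1099. Profit = 858 − 1099 = -£241.
Shutting down would mean losing the fixed cost of £967, so operating at a loss of £241 is better by £726.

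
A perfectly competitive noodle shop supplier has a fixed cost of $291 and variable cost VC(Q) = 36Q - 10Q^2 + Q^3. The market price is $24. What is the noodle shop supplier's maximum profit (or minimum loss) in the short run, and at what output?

Profit = -$219 at Q = 6

AVC = 36 - 10Q + Q^2; min AVC = $11 at Q = 5. Since P = $24 ≥ min AVC, the firm produces.
With MC = 36 - 20Q + 3Q^2, P = MC on the upward-sloping part at Q* = 6.
TR = 24·6 = 144. TC = 291 + 72 = 363. Profit = 144 − 363 = -$219.
By producing, the firm covers all variable cost plus $72 of fixed cost; shutting down would lose the full $291.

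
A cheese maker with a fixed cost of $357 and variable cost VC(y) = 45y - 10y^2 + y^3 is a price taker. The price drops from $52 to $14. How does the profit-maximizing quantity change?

AVC = 45 - 10y + y^2, minimized at y = 5 where min AVC = $20. MC = 45 - 20y + 3y^2.
With P = $52 above the shutdown price, P = MC gives y = 7.
At P = $14 < min AVC = $20, price no longer covers variable cost at any output, so the firm shuts down: y = 0.

Output falls from 7 to 0 (the firm shuts down)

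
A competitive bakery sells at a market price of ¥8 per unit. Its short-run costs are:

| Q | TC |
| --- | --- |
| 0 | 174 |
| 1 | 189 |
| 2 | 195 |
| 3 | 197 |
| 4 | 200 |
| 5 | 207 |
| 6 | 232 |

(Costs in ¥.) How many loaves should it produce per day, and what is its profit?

Profit at each row (π = 8Q − TC): Q=0: -174; Q=1: -181; Q=2: -179; Q=3: -173; Q=4: -168; Q=5: -167; Q=6: -184.
Profit is maximized at Q = 5. AVC there is 33/5 = ¥6.60 ≤ P, so producing beats shutting down (which would give -¥174).

Q = 5; profit = -¥167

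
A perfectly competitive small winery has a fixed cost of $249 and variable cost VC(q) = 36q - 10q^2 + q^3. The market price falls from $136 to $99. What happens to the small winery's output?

Output falls from 10 to 9

AVC = 36 - 10q + q^2, minimized at q = 5 where min AVC = $11. MC = 36 - 20q + 3q^2.
With P = $136 above the shutdown price, P = MC gives q = 10.
At P = $99 ≥ min AVC, set P = MC: q = 9. The firm stays open but cuts output.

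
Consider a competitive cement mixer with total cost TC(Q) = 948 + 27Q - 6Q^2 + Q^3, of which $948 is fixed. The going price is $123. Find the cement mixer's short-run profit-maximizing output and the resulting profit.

AVC = 27 - 6Q + Q^2; min AVC = $18 at Q = 3. Since P = $123 ≥ min AVC, the firm produces.
With MC = 27 - 12Q + 3Q^2, P = MC on the upward-sloping part at Q* = 8.
TR = 123·8 = 984. TC = 948 + 344 = 1292. Profit = 984 − 1292 = -$308.
That loss of $308 beats the $948 the firm would lose by shutting down; producing recovers $640 of fixed cost.

Profit = -$308 at Q = 8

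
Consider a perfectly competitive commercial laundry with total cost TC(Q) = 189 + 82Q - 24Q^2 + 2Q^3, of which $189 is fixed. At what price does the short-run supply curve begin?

$10 per unit

The shutdown price is the minimum of AVC. VC = 82Q - 24Q^2 + 2Q^3, so AVC = 82 - 24Q + 2Q^2.
At the minimum of AVC, MC = AVC. MC = 82 - 48Q + 6Q^2; setting MC = AVC gives 4Q^2 - 24Q = 0, so Q = 6. min AVC = 10.
So the shutdown price is $10.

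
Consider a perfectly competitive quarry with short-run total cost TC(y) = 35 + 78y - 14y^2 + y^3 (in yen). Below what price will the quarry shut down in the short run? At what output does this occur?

The shutdown price is the minimum of AVC. VC = 78y - 14y^2 + y^3, so AVC = 78 - 14y + y^2.
dAVC/dy = -14 + 2y = 0 gives y = 7. min AVC = 78 - 14·7 + 7^2 = 29.
For P < ¥29 the firm produces nothing.

¥29 per unit, at y = 7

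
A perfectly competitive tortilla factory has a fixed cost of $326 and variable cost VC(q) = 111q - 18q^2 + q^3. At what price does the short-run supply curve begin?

$30 per unit

Short-run supply begins at min AVC. From VC = 111q - 18q^2 + q^3, AVC = 111 - 18q + q^2.
dAVC/dq = -18 + 2q = 0 gives q = 9. min AVC = 111 - 18·9 + 9^2 = 30.
The firm shuts down for any P below $30.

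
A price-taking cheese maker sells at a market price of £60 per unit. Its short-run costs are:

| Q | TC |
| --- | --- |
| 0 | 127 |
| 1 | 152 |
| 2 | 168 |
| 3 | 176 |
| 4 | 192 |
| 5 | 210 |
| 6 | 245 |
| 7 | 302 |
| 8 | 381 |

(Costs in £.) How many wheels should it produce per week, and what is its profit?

Compute π = P·Q − TC at each output: Q=0: -127; Q=1: -92; Q=2: -48; Q=3: 4; Q=4: 48; Q=5: 90; Q=6: 115; Q=7: 118; Q=8: 99.
Profit is maximized at Q = 7. AVC there is 175/7 = £25 ≤ P, so producing beats shutting down (which would give -£127).

Q = 7; profit = £118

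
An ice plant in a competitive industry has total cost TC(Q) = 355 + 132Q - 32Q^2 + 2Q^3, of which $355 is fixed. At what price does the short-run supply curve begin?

$4 per unit

The firm shuts down when price falls below the minimum of average variable cost. AVC = VC/Q = 132 - 32Q + 2Q^2.
At the minimum of AVC, MC = AVC. MC = 132 - 64Q + 6Q^2; setting MC = AVC gives 4Q^2 - 32Q = 0, so Q = 8. min AVC = 4.
For P < $4 the firm produces nothing.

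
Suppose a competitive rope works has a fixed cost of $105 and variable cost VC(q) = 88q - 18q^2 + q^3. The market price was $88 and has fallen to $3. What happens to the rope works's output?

MC = 88 - 36q + 3q^2; the shutdown threshold is min AVC = $7 (at q = 9).
At P = $88 ≥ min AVC, set P = MC on the rising branch: q = 12.
At P = $3 < min AVC = $7, price no longer covers variable cost at any output, so the firm shuts down: q = 0.

Output falls from 12 to 0 (the firm shuts down)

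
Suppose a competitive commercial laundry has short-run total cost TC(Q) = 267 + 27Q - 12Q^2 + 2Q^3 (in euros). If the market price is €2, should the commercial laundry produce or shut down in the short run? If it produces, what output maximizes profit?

Shut down

Variable cost is VC = 27Q - 12Q^2 + 2Q^3, so AVC = VC/Q = 27 - 12Q + 2Q^2 and MC = dTC/dQ = 27 - 24Q + 6Q^2.
AVC is minimized where dAVC/dQ = -12 + 4Q = 0, at Q = 3; min AVC = 27 - 12·3 + 2·3^2 = €9.
Since P = €2 < min AVC = €9, price fails to cover variable cost at any output.
Best response: produce nothing and absorb the €267 fixed cost.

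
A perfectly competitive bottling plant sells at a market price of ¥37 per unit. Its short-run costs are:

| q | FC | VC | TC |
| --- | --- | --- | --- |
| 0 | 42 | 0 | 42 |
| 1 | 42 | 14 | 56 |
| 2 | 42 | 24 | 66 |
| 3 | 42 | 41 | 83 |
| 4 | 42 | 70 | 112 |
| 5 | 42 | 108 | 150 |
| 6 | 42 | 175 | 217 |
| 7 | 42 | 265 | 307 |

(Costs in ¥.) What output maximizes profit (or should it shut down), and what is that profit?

Tabulate TR − TC: q=0: -42; q=1: -19; q=2: 8; q=3: 28; q=4: 36; q=5: 35; q=6: 5; q=7: -48.
Profit is maximized at q = 4. AVC there is 70/4 = ¥17.50 ≤ P, so producing beats shutting down (which would give -¥42).

q = 4; profit = ¥36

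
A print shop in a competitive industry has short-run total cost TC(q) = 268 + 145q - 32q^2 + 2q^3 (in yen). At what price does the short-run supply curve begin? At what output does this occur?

¥17 per unit, at q = 8

Short-run supply begins at min AVC. From VC = 145q - 32q^2 + 2q^3, AVC = 145 - 32q + 2q^2.
At the minimum of AVC, MC = AVC. MC = 145 - 64q + 6q^2; setting MC = AVC gives 4q^2 - 32q = 0, so q = 8. min AVC = 17.
The firm shuts down for any P below ¥17.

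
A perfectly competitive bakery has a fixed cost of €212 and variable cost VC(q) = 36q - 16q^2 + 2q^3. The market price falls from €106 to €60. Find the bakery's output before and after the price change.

AVC = 36 - 16q + 2q^2, minimized at q = 4 where min AVC = €4. MC = 36 - 32q + 6q^2.
At P = €106 ≥ min AVC, set P = MC on the rising branch: q = 7.
At P = €60 ≥ min AVC, set P = MC: q = 6. The firm stays open but cuts output.

Output falls from 7 to 6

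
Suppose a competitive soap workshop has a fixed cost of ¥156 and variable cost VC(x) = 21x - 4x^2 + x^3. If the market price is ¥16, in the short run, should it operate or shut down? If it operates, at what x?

From TC, MC = TC'(x) = 21 - 8x + 3x^2 and AVC = VC/x = 21 - 4x + x^2.
AVC is minimized where dAVC/dx = -4 + 2x = 0, at x = 2; min AVC = 21 - 4·2 + 2^2 = ¥17.
With P < min AVC (¥16 < ¥17), every unit sold adds to the loss.
Best response: produce nothing and absorb the ¥156 fixed cost.

Shut down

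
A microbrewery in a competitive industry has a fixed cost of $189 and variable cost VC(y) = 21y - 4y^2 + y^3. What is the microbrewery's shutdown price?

The firm shuts down when price falls below the minimum of average variable cost. AVC = VC/y = 21 - 4y + y^2.
At the minimum of AVC, MC = AVC. MC = 21 - 8y + 3y^2; setting MC = AVC gives 2y^2 - 4y = 0, so y = 2. min AVC = 17.
The firm shuts down for any P below $17.

$17 per unit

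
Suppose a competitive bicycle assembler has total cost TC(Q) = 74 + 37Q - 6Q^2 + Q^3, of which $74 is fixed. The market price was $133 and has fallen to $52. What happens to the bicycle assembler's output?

AVC = 37 - 6Q + Q^2, minimized at Q = 3 where min AVC = $28. MC = 37 - 12Q + 3Q^2.
At P = $133 ≥ min AVC, set P = MC on the rising branch: Q = 8.
At P = $52 ≥ min AVC, set P = MC: Q = 5. The firm stays open but cuts output.

Output falls from 8 to 5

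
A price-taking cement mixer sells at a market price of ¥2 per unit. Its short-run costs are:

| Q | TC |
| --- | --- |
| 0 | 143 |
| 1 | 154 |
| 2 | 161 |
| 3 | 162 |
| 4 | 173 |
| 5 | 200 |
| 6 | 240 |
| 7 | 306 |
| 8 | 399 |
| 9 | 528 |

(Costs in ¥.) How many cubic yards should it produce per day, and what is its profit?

Tabulate TR − TC: Q=0: -143; Q=1: -152; Q=2: -157; Q=3: -156; Q=4: -165; Q=5: -190; Q=6: -228; Q=7: -292; Q=8: -383; Q=9: -510.
Profit is highest at Q = 0. Equivalently, the lowest AVC in the table is 19/3 ≈ ¥6.33 at Q = 3, and P = ¥2 falls below it — price never covers variable cost, so the firm shuts down and loses only its fixed cost.

Q = 0 (shut down); profit = -¥143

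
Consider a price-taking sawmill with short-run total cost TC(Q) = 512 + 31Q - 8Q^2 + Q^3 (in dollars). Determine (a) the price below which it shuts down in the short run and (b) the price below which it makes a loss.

AVC = 31 - 8Q + Q^2; minimized at Q = 4, giving min AVC = $15. That is the shutdown price.
ATC = 512/Q + 31 - 8Q + Q^2. Setting dATC/dQ = −512/Q^2 − 8 + 2Q = 0 gives Q = 8 (since 2·8^3 − 8·8^2 = 512).
min ATC = 512/8 + 31 − 8·8 + 8^2 = $95. That is the break-even price.
For $15 ≤ P < $95 the firm produces at a loss; below $15 it shuts down.

Shutdown price = $15; break-even price = $95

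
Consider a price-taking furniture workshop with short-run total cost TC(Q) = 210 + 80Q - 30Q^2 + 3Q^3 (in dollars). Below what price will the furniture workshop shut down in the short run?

$5 per unit

The firm shuts down when price falls below the minimum of average variable cost. AVC = VC/Q = 80 - 30Q + 3Q^2.
At the minimum of AVC, MC = AVC. MC = 80 - 60Q + 9Q^2; setting MC = AVC gives 6Q^2 - 30Q = 0, so Q = 5. min AVC = 5.
So the shutdown price is $5.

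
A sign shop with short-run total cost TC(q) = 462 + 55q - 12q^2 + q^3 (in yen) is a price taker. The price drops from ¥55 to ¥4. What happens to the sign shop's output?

AVC = 55 - 12q + q^2, minimized at q = 6 where min AVC = ¥19. MC = 55 - 24q + 3q^2.
With P = ¥55 above the shutdown price, P = MC gives q = 8.
At P = ¥4 < min AVC = ¥19, price no longer covers variable cost at any output, so the firm shuts down: q = 0.

Output falls from 8 to 0 (the firm shuts down)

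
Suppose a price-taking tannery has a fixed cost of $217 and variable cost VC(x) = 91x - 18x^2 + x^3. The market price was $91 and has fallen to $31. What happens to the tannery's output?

AVC = 91 - 18x + x^2, minimized at x = 9 where min AVC = $10. MC = 91 - 36x + 3x^2.
At P = $91 ≥ min AVC, set P = MC on the rising branch: x = 12.
At P = $31 ≥ min AVC, set P = MC: x = 10. The firm stays open but cuts output.

Output falls from 12 to 10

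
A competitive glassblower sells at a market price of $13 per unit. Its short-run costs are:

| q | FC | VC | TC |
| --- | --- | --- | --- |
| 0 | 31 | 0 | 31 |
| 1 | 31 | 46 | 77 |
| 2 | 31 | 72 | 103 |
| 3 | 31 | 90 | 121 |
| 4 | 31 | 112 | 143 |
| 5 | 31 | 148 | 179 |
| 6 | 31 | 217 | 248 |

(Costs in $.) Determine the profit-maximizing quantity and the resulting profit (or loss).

q = 0 (shut down); profit = -$31

Compute π = P·q − TC at each output: q=0: -31; q=1: -64; q=2: -77; q=3: -82; q=4: -91; q=5: -114; q=6: -170.
Profit is highest at q = 0. Equivalently, the lowest AVC in the table is 112/4 ≈ $28 at q = 4, and P = $13 falls below it — price never covers variable cost, so the firm shuts down and loses only its fixed cost.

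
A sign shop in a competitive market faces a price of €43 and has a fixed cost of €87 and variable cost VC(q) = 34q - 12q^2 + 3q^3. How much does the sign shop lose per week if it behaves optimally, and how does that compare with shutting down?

AVC = 34 - 12q + 3q^2; min AVC = €22 at q = 2. Since P = €43 ≥ min AVC, the firm produces.
MC = 34 - 24q + 9q^2. Setting P = MC and taking the root on the rising branch gives q* = 3.
TR = 43·3 = 129. TC = 87 + 75 = 162. Profit = 129 − 162 = -€33.
That loss of €33 beats the €87 the firm would lose by shutting down; producing recovers €54 of fixed cost.

Profit = -€33 at q = 3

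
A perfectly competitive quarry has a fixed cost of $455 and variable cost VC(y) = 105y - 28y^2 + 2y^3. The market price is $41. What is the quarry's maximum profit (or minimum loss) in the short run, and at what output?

Profit = -$199 at y = 8

AVC = 105 - 28y + 2y^2 has its minimum $7 at y = 7; price $41 clears that bar, so the firm operates.
MC = 105 - 56y + 6y^2. Setting P = MC and taking the root on the rising branch gives y* = 8.
TR = 41·8 = 328. TC = 455 + 72 = 527. Profit = 328 − 527 = -$199.
That loss of $199 beats the $455 the firm would lose by shutting down; producing recovers $256 of fixed cost.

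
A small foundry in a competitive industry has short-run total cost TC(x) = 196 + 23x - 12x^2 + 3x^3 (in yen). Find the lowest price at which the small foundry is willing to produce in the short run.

The firm shuts down when price falls below the minimum of average variable cost. AVC = VC/x = 23 - 12x + 3x^2.
dAVC/dx = -12 + 6x = 0 gives x = 2. min AVC = 23 - 12·2 + 3·2^2 = 11.
The firm shuts down for any P below ¥11.

¥11 per unit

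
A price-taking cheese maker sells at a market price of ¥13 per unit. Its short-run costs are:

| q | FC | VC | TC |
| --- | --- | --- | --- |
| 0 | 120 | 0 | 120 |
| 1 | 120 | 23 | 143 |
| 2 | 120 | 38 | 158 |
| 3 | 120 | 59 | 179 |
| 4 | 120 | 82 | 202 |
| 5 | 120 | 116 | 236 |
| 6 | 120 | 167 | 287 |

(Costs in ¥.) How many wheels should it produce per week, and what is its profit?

q = 0 (shut down); profit = -¥120

Profit at each row (π = 13q − TC): q=0: -120; q=1: -130; q=2: -132; q=3: -140; q=4: -150; q=5: -171; q=6: -209.
Profit is highest at q = 0. Equivalently, the lowest AVC in the table is 38/2 ≈ ¥19 at q = 2, and P = ¥13 falls below it — price never covers variable cost, so the firm shuts down and loses only its fixed cost.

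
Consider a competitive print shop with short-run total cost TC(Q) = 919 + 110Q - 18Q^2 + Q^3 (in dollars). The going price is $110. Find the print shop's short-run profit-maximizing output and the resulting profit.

AVC = 110 - 18Q + Q^2 has its minimum $29 at Q = 9; price $110 clears that bar, so the firm operates.
MC = 110 - 36Q + 3Q^2. Setting P = MC and taking the root on the rising branch gives Q* = 12.
TR = 110·12 = 1320. TC = 919 + 456 = 1375. Profit = 1320 − 1375 = -$55.
Shutting down would mean losing the fixed cost of $919, so operating at a loss of $55 is better by $864.

Profit = -$55 at Q = 12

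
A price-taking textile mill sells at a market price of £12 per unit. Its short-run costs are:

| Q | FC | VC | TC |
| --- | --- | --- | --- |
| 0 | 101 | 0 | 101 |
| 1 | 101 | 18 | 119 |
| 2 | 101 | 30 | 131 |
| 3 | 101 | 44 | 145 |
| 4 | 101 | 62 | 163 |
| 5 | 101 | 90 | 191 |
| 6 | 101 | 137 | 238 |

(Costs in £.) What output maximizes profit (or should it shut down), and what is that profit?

Q = 0 (shut down); profit = -£101

Tabulate TR − TC: Q=0: -101; Q=1: -107; Q=2: -107; Q=3: -109; Q=4: -115; Q=5: -131; Q=6: -166.
Profit is highest at Q = 0. Equivalently, the lowest AVC in the table is 44/3 ≈ £14.67 at Q = 3, and P = £12 falls below it — price never covers variable cost, so the firm shuts down and loses only its fixed cost.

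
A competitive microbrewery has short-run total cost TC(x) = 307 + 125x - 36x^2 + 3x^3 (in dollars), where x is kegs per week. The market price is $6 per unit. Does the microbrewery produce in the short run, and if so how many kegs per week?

Shut down

Strip out fixed cost: VC = 125x - 36x^2 + 3x^3. Then AVC = 125 - 36x + 3x^2 and MC = 125 - 72x + 9x^2.
The AVC parabola has its vertex at x = 36/6 = 6, where AVC = 125 - 36·6 + 3·6^2 = $17.
Since P = $6 < min AVC = $17, price fails to cover variable cost at any output.
Shutting down limits the loss to fixed cost, $307.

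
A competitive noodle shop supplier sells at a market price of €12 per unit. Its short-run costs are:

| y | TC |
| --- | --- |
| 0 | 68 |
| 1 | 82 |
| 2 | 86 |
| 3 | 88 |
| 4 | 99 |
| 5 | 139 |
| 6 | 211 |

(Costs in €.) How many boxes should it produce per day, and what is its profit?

y = 4; profit = -€51

Profit at each row (π = 12y − TC): y=0: -68; y=1: -70; y=2: -62; y=3: -52; y=4: -51; y=5: -79; y=6: -139.
Profit is maximized at y = 4. AVC there is 31/4 = €7.75 ≤ P, so producing beats shutting down (which would give -€68).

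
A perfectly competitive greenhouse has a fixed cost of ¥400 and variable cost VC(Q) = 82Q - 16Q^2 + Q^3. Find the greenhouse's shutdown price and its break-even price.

Shutdown price = ¥18; break-even price = ¥62

AVC = 82 - 16Q + Q^2; minimized at Q = 8, giving min AVC = ¥18. That is the shutdown price.
ATC = 400/Q + 82 - 16Q + Q^2. Setting dATC/dQ = −400/Q^2 − 16 + 2Q = 0 gives Q = 10 (since 2·10^3 − 16·10^2 = 400).
min ATC = 400/10 + 82 − 16·10 + 10^2 = ¥62. That is the break-even price.
Between these two prices the firm operates at a loss; above ¥62 it earns a profit.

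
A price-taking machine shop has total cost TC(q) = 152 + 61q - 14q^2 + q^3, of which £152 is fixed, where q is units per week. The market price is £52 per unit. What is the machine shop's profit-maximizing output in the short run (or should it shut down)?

Produce at q = 9

From TC, MC = TC'(q) = 61 - 28q + 3q^2 and AVC = VC/q = 61 - 14q + q^2.
AVC hits its minimum where MC = AVC, at q = 7, giving min AVC = 61 - 14·7 + 7^2 = £12.
Since P = £52 ≥ min AVC = £12, price covers variable cost and the firm should produce.
Solving P = MC: 9 - 28q + 3q^2 = 0 ⇒ q = 1/3 or 9. On the upward-sloping branch, q* = 9.
Check: AVC at q = 9 is £16 ≤ P, so revenue covers variable cost.
Profit = P·q − TC = 52·9 − 296 = £172.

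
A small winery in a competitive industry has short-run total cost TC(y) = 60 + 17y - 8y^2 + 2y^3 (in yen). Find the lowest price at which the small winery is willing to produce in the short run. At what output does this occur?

¥9 per unit, at y = 2

Short-run supply begins at min AVC. From VC = 17y - 8y^2 + 2y^3, AVC = 17 - 8y + 2y^2.
At the minimum of AVC, MC = AVC. MC = 17 - 16y + 6y^2; setting MC = AVC gives 4y^2 - 8y = 0, so y = 2. min AVC = 9.
So the shutdown price is ¥9.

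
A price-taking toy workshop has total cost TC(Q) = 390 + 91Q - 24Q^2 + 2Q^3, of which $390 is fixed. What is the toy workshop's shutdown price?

$19 per unit

The firm shuts down when price falls below the minimum of average variable cost. AVC = VC/Q = 91 - 24Q + 2Q^2.
At the minimum of AVC, MC = AVC. MC = 91 - 48Q + 6Q^2; setting MC = AVC gives 4Q^2 - 24Q = 0, so Q = 6. min AVC = 19.
The firm shuts down for any P below $19.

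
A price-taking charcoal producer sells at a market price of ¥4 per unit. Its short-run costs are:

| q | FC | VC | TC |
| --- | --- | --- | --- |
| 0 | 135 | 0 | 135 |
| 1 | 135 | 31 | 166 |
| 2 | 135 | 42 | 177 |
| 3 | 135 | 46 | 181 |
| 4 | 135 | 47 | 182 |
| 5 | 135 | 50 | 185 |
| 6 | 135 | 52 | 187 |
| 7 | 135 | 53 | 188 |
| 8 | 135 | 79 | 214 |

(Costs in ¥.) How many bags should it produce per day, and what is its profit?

Compute π = P·q − TC at each output: q=0: -135; q=1: -162; q=2: -169; q=3: -169; q=4: -166; q=5: -165; q=6: -163; q=7: -160; q=8: -182.
Profit is highest at q = 0. Equivalently, the lowest AVC in the table is 53/7 ≈ ¥7.57 at q = 7, and P = ¥4 falls below it — price never covers variable cost, so the firm shuts down and loses only its fixed cost.

q = 0 (shut down); profit = -¥135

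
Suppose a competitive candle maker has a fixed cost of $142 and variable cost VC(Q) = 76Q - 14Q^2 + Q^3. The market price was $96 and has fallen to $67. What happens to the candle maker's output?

MC = 76 - 28Q + 3Q^2; the shutdown threshold is min AVC = $27 (at Q = 7).
At P = $96 ≥ min AVC, set P = MC on the rising branch: Q = 10.
At P = $67 ≥ min AVC, set P = MC: Q = 9. The firm stays open but cuts output.

Output falls from 10 to 9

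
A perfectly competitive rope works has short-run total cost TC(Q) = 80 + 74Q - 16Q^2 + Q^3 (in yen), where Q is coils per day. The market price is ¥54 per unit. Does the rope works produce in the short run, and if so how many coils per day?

From TC, MC = TC'(Q) = 74 - 32Q + 3Q^2 and AVC = VC/Q = 74 - 16Q + Q^2.
AVC hits its minimum where MC = AVC, at Q = 8, giving min AVC = 74 - 16·8 + 8^2 = ¥10.
P = ¥54 exceeds min AVC = ¥10, so the firm stays open.
P = MC gives 20 - 32Q + 3Q^2 = 0, with roots 2/3 and 10. Take the larger (rising MC): Q* = 10.
Check: AVC at Q = 10 is ¥14 ≤ P, so revenue covers variable cost.
Profit = P·Q − TC = 54·10 − 220 = ¥320.

Produce at Q = 10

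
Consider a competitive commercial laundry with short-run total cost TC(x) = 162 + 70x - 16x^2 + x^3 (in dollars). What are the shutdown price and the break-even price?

AVC = 70 - 16x + x^2; minimized at x = 8, giving min AVC = $6. That is the shutdown price.
ATC = 162/x + 70 - 16x + x^2. Setting dATC/dx = −162/x^2 − 16 + 2x = 0 gives x = 9 (since 2·9^3 − 16·9^2 = 162).
min ATC = 162/9 + 70 − 16·9 + 9^2 = $25. That is the break-even price.
Between these two prices the firm operates at a loss; above $25 it earns a profit.

Shutdown price = $6; break-even price = $25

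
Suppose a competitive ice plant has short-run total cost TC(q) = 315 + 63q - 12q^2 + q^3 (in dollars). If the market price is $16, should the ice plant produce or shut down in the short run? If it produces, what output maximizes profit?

Variable cost is VC = 63q - 12q^2 + q^3, so AVC = VC/q = 63 - 12q + q^2 and MC = dTC/dq = 63 - 24q + 3q^2.
The AVC parabola has its vertex at q = 12/2 = 6, where AVC = 63 - 12·6 + 6^2 = $27.
P = $16 lies below min AVC = $27; no output level covers variable cost.
Shutting down limits the loss to fixed cost, $315.

Shut down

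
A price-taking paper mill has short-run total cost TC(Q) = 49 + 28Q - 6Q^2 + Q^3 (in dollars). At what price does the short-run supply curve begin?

The shutdown price is the minimum of AVC. VC = 28Q - 6Q^2 + Q^3, so AVC = 28 - 6Q + Q^2.
dAVC/dQ = -6 + 2Q = 0 gives Q = 3. min AVC = 28 - 6·3 + 3^2 = 19.
The firm shuts down for any P below $19.

$19 per unit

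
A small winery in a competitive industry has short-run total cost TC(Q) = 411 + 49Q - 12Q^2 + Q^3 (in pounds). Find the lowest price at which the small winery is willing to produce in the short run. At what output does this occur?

£13 per unit, at Q = 6

The firm shuts down when price falls below the minimum of average variable cost. AVC = VC/Q = 49 - 12Q + Q^2.
At the minimum of AVC, MC = AVC. MC = 49 - 24Q + 3Q^2; setting MC = AVC gives 2Q^2 - 12Q = 0, so Q = 6. min AVC = 13.
The firm shuts down for any P below £13.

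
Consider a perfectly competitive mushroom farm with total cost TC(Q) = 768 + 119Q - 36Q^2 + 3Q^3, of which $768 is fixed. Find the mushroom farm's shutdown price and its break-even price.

Shutdown price = $11; break-even price = $119

AVC = 119 - 36Q + 3Q^2; minimized at Q = 6, giving min AVC = $11. That is the shutdown price.
ATC = 768/Q + 119 - 36Q + 3Q^2. Setting dATC/dQ = −768/Q^2 − 36 + 6Q = 0 gives Q = 8 (since 6·8^3 − 36·8^2 = 768).
min ATC = 768/8 + 119 − 36·8 + 3·8^2 = $119. That is the break-even price.
For $11 ≤ P < $119 the firm produces at a loss; below $11 it shuts down.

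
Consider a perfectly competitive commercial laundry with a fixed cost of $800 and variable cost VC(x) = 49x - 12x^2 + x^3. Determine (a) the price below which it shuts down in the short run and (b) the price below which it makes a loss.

AVC = 49 - 12x + x^2; minimized at x = 6, giving min AVC = $13. That is the shutdown price.
ATC = 800/x + 49 - 12x + x^2. Setting dATC/dx = −800/x^2 − 12 + 2x = 0 gives x = 10 (since 2·10^3 − 12·10^2 = 800).
min ATC = 800/10 + 49 − 12·10 + 10^2 = $109. That is the break-even price.
Between these two prices the firm operates at a loss; above $109 it earns a profit.

Shutdown price = $13; break-even price = $109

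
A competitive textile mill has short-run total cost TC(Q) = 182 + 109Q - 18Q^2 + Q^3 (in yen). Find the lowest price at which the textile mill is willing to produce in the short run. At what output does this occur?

The shutdown price is the minimum of AVC. VC = 109Q - 18Q^2 + Q^3, so AVC = 109 - 18Q + Q^2.
dAVC/dQ = -18 + 2Q = 0 gives Q = 9. min AVC = 109 - 18·9 + 9^2 = 28.
The firm shuts down for any P below ¥28.

¥28 per unit, at Q = 9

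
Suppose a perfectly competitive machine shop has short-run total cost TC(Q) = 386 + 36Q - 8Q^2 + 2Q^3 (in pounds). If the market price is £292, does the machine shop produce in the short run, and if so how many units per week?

Produce at Q = 8

Variable cost is VC = 36Q - 8Q^2 + 2Q^3, so AVC = VC/Q = 36 - 8Q + 2Q^2 and MC = dTC/dQ = 36 - 16Q + 6Q^2.
AVC is minimized where dAVC/dQ = -8 + 4Q = 0, at Q = 2; min AVC = 36 - 8·2 + 2·2^2 = £28.
Because £292 ≥ £28, revenue can cover variable cost; the firm operates.
Solving P = MC: -256 - 16Q + 6Q^2 = 0 ⇒ Q = -16/3 or 8. On the upward-sloping branch, Q* = 8.
Check: AVC at Q = 8 is £100 ≤ P, so revenue covers variable cost.
Profit = P·Q − TC = 292·8 − 1186 = £1150.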